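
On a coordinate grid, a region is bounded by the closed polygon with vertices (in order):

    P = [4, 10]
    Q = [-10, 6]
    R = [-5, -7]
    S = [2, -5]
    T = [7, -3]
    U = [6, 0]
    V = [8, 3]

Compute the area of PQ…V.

198

Apply the shoelace formula: 2A = Σ (x_i·y_{i+1} − x_{i+1}·y_i), indices taken mod 7.
Σ = (124) + (100) + (39) + (29) + (18) + (18) + (68) = 396
Area = |Σ|/2 = 198.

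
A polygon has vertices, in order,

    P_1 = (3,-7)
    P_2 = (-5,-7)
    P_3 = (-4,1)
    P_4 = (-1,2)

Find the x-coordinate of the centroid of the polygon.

-446/285

Apply Gauss's area formula. First the cross-terms c_i = x_i·y_{i+1} − x_{i+1}·y_i:
  -56, -33, -7, 1  ⇒  2A = -95, A = -47.5.
Then Σ (x_i + x_{i+1})·c_i = 446, so x̄ = 446 / (6·(-47.5)) = -446/285.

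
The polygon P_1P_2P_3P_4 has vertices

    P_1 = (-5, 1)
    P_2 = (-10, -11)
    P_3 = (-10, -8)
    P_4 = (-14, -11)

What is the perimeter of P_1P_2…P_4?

|P_1P_2| = √((-5)² + (-12)²) = √169 = 13
|P_2P_3| = √((0)² + (3)²) = √9 = 3
|P_3P_4| = √((-4)² + (-3)²) = √25 = 5
|P_4P_1| = √((9)² + (12)²) = √225 = 15
Perimeter = 13 + 3 + 5 + 15 = 36.

36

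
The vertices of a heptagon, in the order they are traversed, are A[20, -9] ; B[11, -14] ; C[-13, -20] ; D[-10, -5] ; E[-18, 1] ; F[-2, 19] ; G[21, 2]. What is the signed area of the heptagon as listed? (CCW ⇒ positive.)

A→B: (20)(-14) − (11)(-9) = -181
B→C: (11)(-20) − (-13)(-14) = -402
C→D: (-13)(-5) − (-10)(-20) = -135
D→E: (-10)(1) − (-18)(-5) = -100
E→F: (-18)(19) − (-2)(1) = -340
F→G: (-2)(2) − (21)(19) = -403
G→A: (21)(-9) − (20)(2) = -229
Σ = -1790
Signed area = Σ/2 = -895 (negative ⇒ clockwise traversal).

-895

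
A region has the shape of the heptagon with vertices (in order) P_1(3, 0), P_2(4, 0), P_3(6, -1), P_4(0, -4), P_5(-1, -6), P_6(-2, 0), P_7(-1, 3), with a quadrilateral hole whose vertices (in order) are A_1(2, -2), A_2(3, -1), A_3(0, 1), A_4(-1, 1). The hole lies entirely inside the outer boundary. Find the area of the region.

Outer boundary:
P_1→P_2: (3)(0) − (4)(0) = 0
P_2→P_3: (4)(-1) − (6)(0) = -4
P_3→P_4: (6)(-4) − (0)(-1) = -24
P_4→P_5: (0)(-6) − (-1)(-4) = -4
P_5→P_6: (-1)(0) − (-2)(-6) = -12
P_6→P_7: (-2)(3) − (-1)(0) = -6
P_7→P_1: (-1)(0) − (3)(3) = -9
Σ = -59
Area = |Σ|/2 = 29.5.
Hole:
Σ = (4) + (3) + (1) + (0) = 8
Area = |Σ|/2 = 4.
Net area = 29.5 − 4 = 25.5.

25.5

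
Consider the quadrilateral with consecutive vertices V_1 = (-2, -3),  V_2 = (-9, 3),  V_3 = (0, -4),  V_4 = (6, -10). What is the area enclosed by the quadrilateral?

5.5

Apply the shoelace formula: 2A = Σ (x_i·y_{i+1} − x_{i+1}·y_i), indices taken mod 4.
Σ = (-33) + (36) + (24) + (-38) = -11
Area = |Σ|/2 = 5.5.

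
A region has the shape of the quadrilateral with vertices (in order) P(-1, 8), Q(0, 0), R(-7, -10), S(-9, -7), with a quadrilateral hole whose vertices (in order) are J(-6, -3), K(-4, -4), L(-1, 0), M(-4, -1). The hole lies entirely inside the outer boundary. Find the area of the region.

52.5

Outer boundary:
Apply the surveyor's formula: 2A = Σ (x_i·y_{i+1} − x_{i+1}·y_i), indices taken mod 4.
Σ = (0) + (0) + (-41) + (-79) = -120
Area = |Σ|/2 = 60.
Hole:
Σ = (12) + (-4) + (1) + (6) = 15
Area = |Σ|/2 = 7.5.
Net area = 60 − 7.5 = 52.5.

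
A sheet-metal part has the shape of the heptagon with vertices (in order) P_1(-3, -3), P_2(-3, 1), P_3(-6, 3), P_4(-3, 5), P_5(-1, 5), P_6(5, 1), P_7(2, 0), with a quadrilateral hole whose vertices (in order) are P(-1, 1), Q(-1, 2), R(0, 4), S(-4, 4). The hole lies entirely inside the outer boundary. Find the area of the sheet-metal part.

Outer boundary:
Σ = (-12) + (-3) + (-21) + (-10) + (-26) + (-2) + (-6) = -80
Area = |Σ|/2 = 40.
Hole:
Apply the shoelace formula: 2A = Σ (x_i·y_{i+1} − x_{i+1}·y_i), indices taken mod 4.
Cross-terms: -1, -4, 16, 0  ⇒  Σ = 11
Area = |Σ|/2 = 5.5.
Net area = 40 − 5.5 = 34.5.

34.5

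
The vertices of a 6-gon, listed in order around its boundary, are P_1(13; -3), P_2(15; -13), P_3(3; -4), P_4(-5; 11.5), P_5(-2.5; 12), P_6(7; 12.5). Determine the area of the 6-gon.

230.25

P_1→P_2: (13)(-13) − (15)(-3) = -124
P_2→P_3: (15)(-4) − (3)(-13) = -21
P_3→P_4: (3)(11.5) − (-5)(-4) = 14.5
P_4→P_5: (-5)(12) − (-2.5)(11.5) = -31.25
P_5→P_6: (-2.5)(12.5) − (7)(12) = -115.25
P_6→P_1: (7)(-3) − (13)(12.5) = -183.5
Σ = -460.5
Area = |Σ|/2 = 230.25.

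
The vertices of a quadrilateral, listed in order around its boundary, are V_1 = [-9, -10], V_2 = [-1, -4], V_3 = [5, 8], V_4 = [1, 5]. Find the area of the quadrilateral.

45

Apply the shoelace formula: 2A = Σ (x_i·y_{i+1} − x_{i+1}·y_i), indices taken mod 4.
Cross-terms: 26, 12, 17, 35  ⇒  Σ = 90
Area = |Σ|/2 = 45.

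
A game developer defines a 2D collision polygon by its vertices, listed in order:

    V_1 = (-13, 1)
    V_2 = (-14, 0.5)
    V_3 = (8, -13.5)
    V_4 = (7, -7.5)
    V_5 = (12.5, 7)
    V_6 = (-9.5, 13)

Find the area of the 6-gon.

Apply the shoelace formula: 2A = Σ (x_i·y_{i+1} − x_{i+1}·y_i), indices taken mod 6.
Cross-terms: 7.5, 185, 34.5, 142.75, 229, 159.5  ⇒  Σ = 758.25
Area = |Σ|/2 = 379.125.

379.125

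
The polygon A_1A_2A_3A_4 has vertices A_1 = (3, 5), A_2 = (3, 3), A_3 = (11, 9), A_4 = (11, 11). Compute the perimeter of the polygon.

24

|A_1A_2| = √((0)² + (-2)²) = √4 = 2
|A_2A_3| = √((8)² + (6)²) = √100 = 10
|A_3A_4| = √((0)² + (2)²) = √4 = 2
|A_4A_1| = √((-8)² + (-6)²) = √100 = 10
Perimeter = 2 + 10 + 2 + 10 = 24.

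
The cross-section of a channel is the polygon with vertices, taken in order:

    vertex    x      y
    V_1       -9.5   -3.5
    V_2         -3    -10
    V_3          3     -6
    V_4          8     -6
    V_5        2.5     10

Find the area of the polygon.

171.875

V_1→V_2: (-9.5)(-10) − (-3)(-3.5) = 84.5
V_2→V_3: (-3)(-6) − (3)(-10) = 48
V_3→V_4: (3)(-6) − (8)(-6) = 30
V_4→V_5: (8)(10) − (2.5)(-6) = 95
V_5→V_1: (2.5)(-3.5) − (-9.5)(10) = 86.25
Σ = 343.75
Area = |Σ|/2 = 171.875.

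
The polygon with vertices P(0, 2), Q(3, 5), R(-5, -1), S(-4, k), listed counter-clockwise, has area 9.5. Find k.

The doubled signed area Σ (x_i y_{i+1} − x_{i+1} y_i) is linear in k.
With k=0 it equals 4; the coefficient of k is -5 (from the two edges through S).
So -5·k + 4 = 2·9.5 = 19 ⇒ k = -3.

-3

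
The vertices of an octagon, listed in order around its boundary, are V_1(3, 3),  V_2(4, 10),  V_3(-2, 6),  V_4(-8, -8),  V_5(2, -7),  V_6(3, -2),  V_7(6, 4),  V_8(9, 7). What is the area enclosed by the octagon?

Apply the surveyor's formula: 2A = Σ (x_i·y_{i+1} − x_{i+1}·y_i), indices taken mod 8.
Σ = (18) + (44) + (64) + (72) + (17) + (24) + (6) + (6) = 251
Area = |Σ|/2 = 125.5.

125.5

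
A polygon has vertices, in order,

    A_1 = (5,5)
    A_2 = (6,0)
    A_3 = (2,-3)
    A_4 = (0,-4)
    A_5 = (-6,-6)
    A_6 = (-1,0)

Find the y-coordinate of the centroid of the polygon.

-211/273

Apply Gauss's area formula. First the cross-terms c_i = x_i·y_{i+1} − x_{i+1}·y_i:
  -30, -18, -8, -24, -6, -5  ⇒  2A = -91, A = -45.5.
Then Σ (y_i + y_{i+1})·c_i = 211, so ȳ = 211 / (6·(-45.5)) = -211/273.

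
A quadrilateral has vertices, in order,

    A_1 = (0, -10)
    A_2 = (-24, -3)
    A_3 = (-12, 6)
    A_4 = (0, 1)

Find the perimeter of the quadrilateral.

64

|A_1A_2| = √((-24)² + (7)²) = √625 = 25
|A_2A_3| = √((12)² + (9)²) = √225 = 15
|A_3A_4| = √((12)² + (-5)²) = √169 = 13
|A_4A_1| = √((0)² + (-11)²) = √121 = 11
Perimeter = 25 + 15 + 13 + 11 = 64.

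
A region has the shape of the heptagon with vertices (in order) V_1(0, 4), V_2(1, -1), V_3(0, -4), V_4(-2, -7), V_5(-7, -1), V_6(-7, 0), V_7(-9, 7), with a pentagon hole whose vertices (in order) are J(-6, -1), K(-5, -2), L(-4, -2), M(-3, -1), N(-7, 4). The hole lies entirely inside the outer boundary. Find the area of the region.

Outer boundary:
Apply Gauss's area formula: 2A = Σ (x_i·y_{i+1} − x_{i+1}·y_i), indices taken mod 7.
Σ = (-4) + (-4) + (-8) + (-47) + (-7) + (-49) + (-36) = -155
Area = |Σ|/2 = 77.5.
Hole:
Apply the surveyor's formula: 2A = Σ (x_i·y_{i+1} − x_{i+1}·y_i), indices taken mod 5.
J→K: (-6)(-2) − (-5)(-1) = 7
K→L: (-5)(-2) − (-4)(-2) = 2
L→M: (-4)(-1) − (-3)(-2) = -2
M→N: (-3)(4) − (-7)(-1) = -19
N→J: (-7)(-1) − (-6)(4) = 31
Σ = 19
Area = |Σ|/2 = 9.5.
Net area = 77.5 − 9.5 = 68.

68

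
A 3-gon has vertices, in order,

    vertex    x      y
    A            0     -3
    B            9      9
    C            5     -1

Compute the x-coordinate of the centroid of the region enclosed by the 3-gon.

14/3

Apply the shoelace (surveyor's) formula. First the cross-terms c_i = x_i·y_{i+1} − x_{i+1}·y_i:
  27, -54, -15  ⇒  2A = -42, A = -21.
Then Σ (x_i + x_{i+1})·c_i = -588, so x̄ = -588 / (6·(-21)) = 14/3.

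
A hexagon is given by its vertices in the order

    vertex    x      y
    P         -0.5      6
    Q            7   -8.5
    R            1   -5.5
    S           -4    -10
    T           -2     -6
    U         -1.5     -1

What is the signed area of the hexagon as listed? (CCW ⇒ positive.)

Apply the surveyor's formula: 2A = Σ (x_i·y_{i+1} − x_{i+1}·y_i), indices taken mod 6.
Σ = (-37.75) + (-30) + (-32) + (4) + (-7) + (-9.5) = -112.25
Signed area = Σ/2 = -56.125 (negative ⇒ clockwise traversal).

-56.125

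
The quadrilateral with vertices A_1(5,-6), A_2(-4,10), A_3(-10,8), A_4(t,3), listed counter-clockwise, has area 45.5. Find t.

The doubled signed area Σ (x_i y_{i+1} − x_{i+1} y_i) is linear in t.
With t=0 it equals 49; the coefficient of t is -14 (from the two edges through A_4).
So -14·t + 49 = 2·45.5 = 91 ⇒ t = -3.

-3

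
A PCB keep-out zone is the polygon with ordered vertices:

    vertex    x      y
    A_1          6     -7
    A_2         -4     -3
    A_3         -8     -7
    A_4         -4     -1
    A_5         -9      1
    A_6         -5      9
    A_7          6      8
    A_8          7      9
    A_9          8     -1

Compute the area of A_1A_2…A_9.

188

Apply the surveyor's formula: 2A = Σ (x_i·y_{i+1} − x_{i+1}·y_i), indices taken mod 9.
Cross-terms: -46, 4, -20, -13, -76, -94, -2, -79, -50  ⇒  Σ = -376
Area = |Σ|/2 = 188.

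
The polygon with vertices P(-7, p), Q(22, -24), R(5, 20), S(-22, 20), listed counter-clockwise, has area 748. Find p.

-2

Write out the shoelace sum; only the two edges meeting at P involve p:
2·Area = [((-22)·p − (-7)·20) + ((-7)·(-24) − 22·p)] + 1100
       = -44·p + 1408 = 1496
⇒ p = -2.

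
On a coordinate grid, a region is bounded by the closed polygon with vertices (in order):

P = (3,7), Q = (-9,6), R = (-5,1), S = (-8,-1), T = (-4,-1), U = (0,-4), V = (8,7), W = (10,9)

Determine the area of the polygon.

Apply the surveyor's formula: 2A = Σ (x_i·y_{i+1} − x_{i+1}·y_i), indices taken mod 8.
P→Q: (3)(6) − (-9)(7) = 81
Q→R: (-9)(1) − (-5)(6) = 21
R→S: (-5)(-1) − (-8)(1) = 13
S→T: (-8)(-1) − (-4)(-1) = 4
T→U: (-4)(-4) − (0)(-1) = 16
U→V: (0)(7) − (8)(-4) = 32
V→W: (8)(9) − (10)(7) = 2
W→P: (10)(7) − (3)(9) = 43
Σ = 212
Area = |Σ|/2 = 106.

106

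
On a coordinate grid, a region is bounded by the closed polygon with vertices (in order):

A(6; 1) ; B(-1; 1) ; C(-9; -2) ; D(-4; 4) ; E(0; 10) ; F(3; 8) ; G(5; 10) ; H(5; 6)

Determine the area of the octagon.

78.5

Apply Gauss's area formula: 2A = Σ (x_i·y_{i+1} − x_{i+1}·y_i), indices taken mod 8.
Σ = (7) + (11) + (-44) + (-40) + (-30) + (-10) + (-20) + (-31) = -157
Area = |Σ|/2 = 78.5.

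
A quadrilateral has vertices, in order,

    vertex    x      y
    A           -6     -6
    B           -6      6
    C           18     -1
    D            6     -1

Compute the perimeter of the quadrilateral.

62

|AB| = √((0)² + (12)²) = √144 = 12
|BC| = √((24)² + (-7)²) = √625 = 25
|CD| = √((-12)² + (0)²) = √144 = 12
|DA| = √((-12)² + (-5)²) = √169 = 13
Perimeter = 12 + 25 + 12 + 13 = 62.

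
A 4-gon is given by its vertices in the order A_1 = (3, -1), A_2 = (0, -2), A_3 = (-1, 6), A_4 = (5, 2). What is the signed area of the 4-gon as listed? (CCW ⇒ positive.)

-25.5

Apply the shoelace (surveyor's) formula: 2A = Σ (x_i·y_{i+1} − x_{i+1}·y_i), indices taken mod 4.
Cross-terms: -6, -2, -32, -11  ⇒  Σ = -51
Signed area = Σ/2 = -25.5 (negative ⇒ clockwise traversal).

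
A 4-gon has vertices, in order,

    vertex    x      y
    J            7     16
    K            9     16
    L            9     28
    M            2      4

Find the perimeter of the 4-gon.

52

|JK| = √((2)² + (0)²) = √4 = 2
|KL| = √((0)² + (12)²) = √144 = 12
|LM| = √((-7)² + (-24)²) = √625 = 25
|MJ| = √((5)² + (12)²) = √169 = 13
Perimeter = 2 + 12 + 25 + 13 = 52.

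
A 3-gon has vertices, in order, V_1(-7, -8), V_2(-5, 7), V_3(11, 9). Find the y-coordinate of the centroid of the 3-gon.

8/3

Apply the shoelace formula. First the cross-terms c_i = x_i·y_{i+1} − x_{i+1}·y_i:
  -89, -122, -25  ⇒  2A = -236, A = -118.
Then Σ (y_i + y_{i+1})·c_i = -1888, so ȳ = -1888 / (6·(-118)) = 8/3.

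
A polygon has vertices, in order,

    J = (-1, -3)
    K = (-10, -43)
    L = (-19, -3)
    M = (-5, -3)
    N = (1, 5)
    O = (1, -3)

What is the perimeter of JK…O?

|JK| = √((-9)² + (-40)²) = √1681 = 41
|KL| = √((-9)² + (40)²) = √1681 = 41
|LM| = √((14)² + (0)²) = √196 = 14
|MN| = √((6)² + (8)²) = √100 = 10
|NO| = √((0)² + (-8)²) = √64 = 8
|OJ| = √((-2)² + (0)²) = √4 = 2
Perimeter = 41 + 41 + 14 + 10 + 8 + 2 = 116.

116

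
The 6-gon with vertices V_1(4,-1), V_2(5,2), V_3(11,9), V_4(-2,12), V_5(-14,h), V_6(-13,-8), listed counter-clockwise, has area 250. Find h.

Write out the shoelace sum; only the two edges meeting at V_5 involve h:
2·Area = [((-2)·h − (-14)·12) + ((-14)·(-8) − (-13)·h)] + 231
       = 11·h + 511 = 500
⇒ h = -1.

-1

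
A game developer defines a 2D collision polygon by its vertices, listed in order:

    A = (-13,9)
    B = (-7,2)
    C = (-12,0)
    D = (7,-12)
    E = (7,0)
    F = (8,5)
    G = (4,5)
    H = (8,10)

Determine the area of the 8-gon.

273

Σ = (37) + (24) + (144) + (84) + (35) + (20) + (0) + (202) = 546
Area = |Σ|/2 = 273.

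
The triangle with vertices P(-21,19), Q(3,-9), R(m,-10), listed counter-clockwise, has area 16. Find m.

The doubled signed area Σ (x_i y_{i+1} − x_{i+1} y_i) is linear in m.
With m=0 it equals -108; the coefficient of m is 28 (from the two edges through R).
So 28·m + -108 = 2·16 = 32 ⇒ m = 5.

5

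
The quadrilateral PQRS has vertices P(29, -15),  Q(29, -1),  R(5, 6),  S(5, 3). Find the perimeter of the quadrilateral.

72

|PQ| = √((0)² + (14)²) = √196 = 14
|QR| = √((-24)² + (7)²) = √625 = 25
|RS| = √((0)² + (-3)²) = √9 = 3
|SP| = √((24)² + (-18)²) = √900 = 30
Perimeter = 14 + 25 + 3 + 30 = 72.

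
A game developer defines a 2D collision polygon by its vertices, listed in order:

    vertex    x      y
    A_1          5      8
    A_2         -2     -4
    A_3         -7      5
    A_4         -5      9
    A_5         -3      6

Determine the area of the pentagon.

Apply the surveyor's formula: 2A = Σ (x_i·y_{i+1} − x_{i+1}·y_i), indices taken mod 5.
Σ = (-4) + (-38) + (-38) + (-3) + (-54) = -137
Area = |Σ|/2 = 68.5.

68.5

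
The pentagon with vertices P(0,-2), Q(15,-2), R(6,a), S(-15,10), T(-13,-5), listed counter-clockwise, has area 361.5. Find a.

Write out the shoelace sum; only the two edges meeting at R involve a:
2·Area = [(15·a − 6·(-2)) + (6·10 − (-15)·a)] + 261
       = 30·a + 333 = 723
⇒ a = 13.

13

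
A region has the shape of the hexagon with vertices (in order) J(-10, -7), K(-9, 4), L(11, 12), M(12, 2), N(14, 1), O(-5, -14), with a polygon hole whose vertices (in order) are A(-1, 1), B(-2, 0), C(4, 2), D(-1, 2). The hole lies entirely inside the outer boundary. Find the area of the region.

340

Outer boundary:
Apply the shoelace (surveyor's) formula: 2A = Σ (x_i·y_{i+1} − x_{i+1}·y_i), indices taken mod 6.
Σ = (-103) + (-152) + (-122) + (-16) + (-191) + (-105) = -689
Area = |Σ|/2 = 344.5.
Hole:
Cross-terms: 2, -4, 10, 1  ⇒  Σ = 9
Area = |Σ|/2 = 4.5.
Net area = 344.5 − 4.5 = 340.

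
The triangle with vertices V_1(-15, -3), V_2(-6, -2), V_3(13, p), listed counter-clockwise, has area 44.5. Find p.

The doubled signed area Σ (x_i y_{i+1} − x_{i+1} y_i) is linear in p.
With p=0 it equals -1; the coefficient of p is 9 (from the two edges through V_3).
So 9·p + -1 = 2·44.5 = 89 ⇒ p = 10.

10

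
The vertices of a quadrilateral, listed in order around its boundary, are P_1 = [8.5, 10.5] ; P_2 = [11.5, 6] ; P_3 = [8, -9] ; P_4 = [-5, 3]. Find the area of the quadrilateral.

160.125

Apply the shoelace formula: 2A = Σ (x_i·y_{i+1} − x_{i+1}·y_i), indices taken mod 4.
Σ = (-69.75) + (-151.5) + (-21) + (-78) = -320.25
Area = |Σ|/2 = 160.125.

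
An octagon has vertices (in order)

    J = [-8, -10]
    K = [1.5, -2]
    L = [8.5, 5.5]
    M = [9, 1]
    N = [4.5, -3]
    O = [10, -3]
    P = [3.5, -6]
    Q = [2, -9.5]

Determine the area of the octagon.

J→K: (-8)(-2) − (1.5)(-10) = 31
K→L: (1.5)(5.5) − (8.5)(-2) = 25.25
L→M: (8.5)(1) − (9)(5.5) = -41
M→N: (9)(-3) − (4.5)(1) = -31.5
N→O: (4.5)(-3) − (10)(-3) = 16.5
O→P: (10)(-6) − (3.5)(-3) = -49.5
P→Q: (3.5)(-9.5) − (2)(-6) = -21.25
Q→J: (2)(-10) − (-8)(-9.5) = -96
Σ = -166.5
Area = |Σ|/2 = 83.25.

83.25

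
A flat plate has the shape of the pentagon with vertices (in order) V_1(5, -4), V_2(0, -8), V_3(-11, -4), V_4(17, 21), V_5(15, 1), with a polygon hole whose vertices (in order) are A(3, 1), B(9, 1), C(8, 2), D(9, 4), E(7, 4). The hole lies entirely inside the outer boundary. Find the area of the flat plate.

Outer boundary:
Cross-terms: -40, -88, -163, -298, -65  ⇒  Σ = -654
Area = |Σ|/2 = 327.
Hole:
Apply the shoelace (surveyor's) formula: 2A = Σ (x_i·y_{i+1} − x_{i+1}·y_i), indices taken mod 5.
Σ = (-6) + (10) + (14) + (8) + (-5) = 21
Area = |Σ|/2 = 10.5.
Net area = 327 − 10.5 = 316.5.

316.5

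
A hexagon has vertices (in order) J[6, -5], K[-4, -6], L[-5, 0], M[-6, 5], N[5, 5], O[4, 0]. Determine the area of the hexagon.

Apply the shoelace (surveyor's) formula: 2A = Σ (x_i·y_{i+1} − x_{i+1}·y_i), indices taken mod 6.
Σ = (-56) + (-30) + (-25) + (-55) + (-20) + (-20) = -206
Area = |Σ|/2 = 103.

103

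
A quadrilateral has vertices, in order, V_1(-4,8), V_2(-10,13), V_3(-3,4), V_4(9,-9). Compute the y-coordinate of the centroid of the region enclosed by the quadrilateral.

Apply Gauss's area formula. First the cross-terms c_i = x_i·y_{i+1} − x_{i+1}·y_i:
  28, -1, -9, 36  ⇒  2A = 54, A = 27.
Then Σ (y_i + y_{i+1})·c_i = 580, so ȳ = 580 / (6·27) = 290/81.

290/81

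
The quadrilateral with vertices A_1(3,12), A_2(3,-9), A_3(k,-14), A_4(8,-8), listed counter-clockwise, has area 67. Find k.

7

Write out the shoelace sum; only the two edges meeting at A_3 involve k:
2·Area = [(3·(-14) − k·(-9)) + (k·(-8) − 8·(-14))] + 57
       = 1·k + 127 = 134
⇒ k = 7.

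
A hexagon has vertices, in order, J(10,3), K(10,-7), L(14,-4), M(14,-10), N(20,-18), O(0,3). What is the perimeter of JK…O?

|JK| = √((0)² + (-10)²) = √100 = 10
|KL| = √((4)² + (3)²) = √25 = 5
|LM| = √((0)² + (-6)²) = √36 = 6
|MN| = √((6)² + (-8)²) = √100 = 10
|NO| = √((-20)² + (21)²) = √841 = 29
|OJ| = √((10)² + (0)²) = √100 = 10
Perimeter = 10 + 5 + 6 + 10 + 29 + 10 = 70.

70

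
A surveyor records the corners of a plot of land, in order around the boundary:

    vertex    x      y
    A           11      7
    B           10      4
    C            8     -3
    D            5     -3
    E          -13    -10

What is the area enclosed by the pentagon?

Apply Gauss's area formula: 2A = Σ (x_i·y_{i+1} − x_{i+1}·y_i), indices taken mod 5.
Σ = (-26) + (-62) + (-9) + (-89) + (19) = -167
Area = |Σ|/2 = 83.5.

83.5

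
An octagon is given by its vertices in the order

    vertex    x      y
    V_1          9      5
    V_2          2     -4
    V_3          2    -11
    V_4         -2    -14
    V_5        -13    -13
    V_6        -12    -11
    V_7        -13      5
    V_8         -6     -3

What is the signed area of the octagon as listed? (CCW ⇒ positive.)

Apply the shoelace formula: 2A = Σ (x_i·y_{i+1} − x_{i+1}·y_i), indices taken mod 8.
Cross-terms: -46, -14, -50, -156, -13, -203, 69, -3  ⇒  Σ = -416
Signed area = Σ/2 = -208 (negative ⇒ clockwise traversal).

-208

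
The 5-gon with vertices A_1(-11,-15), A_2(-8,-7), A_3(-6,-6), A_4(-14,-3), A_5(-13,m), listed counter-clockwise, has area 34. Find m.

-5

Write out the shoelace sum; only the two edges meeting at A_5 involve m:
2·Area = [((-14)·m − (-13)·(-3)) + ((-13)·(-15) − (-11)·m)] + -103
       = -3·m + 53 = 68
⇒ m = -5.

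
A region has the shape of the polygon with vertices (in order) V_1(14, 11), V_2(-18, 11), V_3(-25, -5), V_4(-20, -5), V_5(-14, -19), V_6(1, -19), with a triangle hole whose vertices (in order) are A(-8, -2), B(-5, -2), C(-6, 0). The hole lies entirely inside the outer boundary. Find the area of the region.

804

Outer boundary:
Σ = (352) + (365) + (25) + (310) + (285) + (277) = 1614
Area = |Σ|/2 = 807.
Hole:
Cross-terms: 6, -12, 12  ⇒  Σ = 6
Area = |Σ|/2 = 3.
Net area = 807 − 3 = 804.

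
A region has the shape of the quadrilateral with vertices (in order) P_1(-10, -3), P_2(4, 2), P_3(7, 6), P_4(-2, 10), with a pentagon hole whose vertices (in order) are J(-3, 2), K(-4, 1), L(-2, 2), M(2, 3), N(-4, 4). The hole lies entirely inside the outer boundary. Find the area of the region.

Outer boundary:
Σ = (-8) + (10) + (82) + (106) = 190
Area = |Σ|/2 = 95.
Hole:
Σ = (5) + (-6) + (-10) + (20) + (4) = 13
Area = |Σ|/2 = 6.5.
Net area = 95 − 6.5 = 88.5.

88.5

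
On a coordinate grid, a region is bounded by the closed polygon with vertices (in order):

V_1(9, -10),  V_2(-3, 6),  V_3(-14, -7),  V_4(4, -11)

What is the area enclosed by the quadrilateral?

Apply Gauss's area formula: 2A = Σ (x_i·y_{i+1} − x_{i+1}·y_i), indices taken mod 4.
Cross-terms: 24, 105, 182, 59  ⇒  Σ = 370
Area = |Σ|/2 = 185.

185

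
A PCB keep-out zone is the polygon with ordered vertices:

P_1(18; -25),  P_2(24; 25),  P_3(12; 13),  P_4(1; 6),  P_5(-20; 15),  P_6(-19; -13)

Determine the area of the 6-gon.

Apply the shoelace (surveyor's) formula: 2A = Σ (x_i·y_{i+1} − x_{i+1}·y_i), indices taken mod 6.
Σ = (1050) + (12) + (59) + (135) + (545) + (709) = 2510
Area = |Σ|/2 = 1255.

1255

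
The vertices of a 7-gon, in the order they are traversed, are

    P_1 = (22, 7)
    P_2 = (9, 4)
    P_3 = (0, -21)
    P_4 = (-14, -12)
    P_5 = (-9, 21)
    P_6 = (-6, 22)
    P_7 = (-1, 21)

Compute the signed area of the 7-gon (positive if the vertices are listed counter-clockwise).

Apply Gauss's area formula: 2A = Σ (x_i·y_{i+1} − x_{i+1}·y_i), indices taken mod 7.
Σ = (25) + (-189) + (-294) + (-402) + (-72) + (-104) + (-469) = -1505
Signed area = Σ/2 = -752.5 (negative ⇒ clockwise traversal).

-752.5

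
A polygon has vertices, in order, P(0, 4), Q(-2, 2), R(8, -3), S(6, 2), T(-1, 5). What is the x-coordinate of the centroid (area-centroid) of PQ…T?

47/15

Apply the surveyor's formula. First the cross-terms c_i = x_i·y_{i+1} − x_{i+1}·y_i:
  8, -10, 34, 32, -4  ⇒  2A = 60, A = 30.
Then Σ (x_i + x_{i+1})·c_i = 564, so x̄ = 564 / (6·30) = 47/15.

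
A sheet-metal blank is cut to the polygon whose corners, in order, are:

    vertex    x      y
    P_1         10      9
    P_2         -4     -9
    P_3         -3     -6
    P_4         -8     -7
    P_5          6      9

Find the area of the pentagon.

Σ = (-54) + (-3) + (-27) + (-30) + (-36) = -150
Area = |Σ|/2 = 75.

75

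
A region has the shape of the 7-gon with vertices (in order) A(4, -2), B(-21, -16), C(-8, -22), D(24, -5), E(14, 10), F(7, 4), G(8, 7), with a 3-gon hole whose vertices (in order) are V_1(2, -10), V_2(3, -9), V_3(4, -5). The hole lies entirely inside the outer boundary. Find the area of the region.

531

Outer boundary:
Apply Gauss's area formula: 2A = Σ (x_i·y_{i+1} − x_{i+1}·y_i), indices taken mod 7.
Cross-terms: -106, 334, 568, 310, -14, 17, -44  ⇒  Σ = 1065
Area = |Σ|/2 = 532.5.
Hole:
Apply Gauss's area formula: 2A = Σ (x_i·y_{i+1} − x_{i+1}·y_i), indices taken mod 3.
Σ = (12) + (21) + (-30) = 3
Area = |Σ|/2 = 1.5.
Net area = 532.5 − 1.5 = 531.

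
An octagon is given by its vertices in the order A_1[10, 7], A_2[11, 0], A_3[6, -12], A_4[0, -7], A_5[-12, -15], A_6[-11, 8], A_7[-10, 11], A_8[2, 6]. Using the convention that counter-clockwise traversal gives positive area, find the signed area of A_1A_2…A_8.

Σ = (-77) + (-132) + (-42) + (-84) + (-261) + (-41) + (-82) + (-46) = -765
Signed area = Σ/2 = -382.5 (negative ⇒ clockwise traversal).

-382.5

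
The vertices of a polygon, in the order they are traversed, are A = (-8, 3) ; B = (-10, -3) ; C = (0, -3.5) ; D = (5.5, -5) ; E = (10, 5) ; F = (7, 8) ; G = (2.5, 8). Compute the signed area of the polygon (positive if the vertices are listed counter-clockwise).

169.125

Apply the shoelace (surveyor's) formula: 2A = Σ (x_i·y_{i+1} − x_{i+1}·y_i), indices taken mod 7.
Cross-terms: 54, 35, 19.25, 77.5, 45, 36, 71.5  ⇒  Σ = 338.25
Signed area = Σ/2 = 169.125 (positive ⇒ counter-clockwise traversal).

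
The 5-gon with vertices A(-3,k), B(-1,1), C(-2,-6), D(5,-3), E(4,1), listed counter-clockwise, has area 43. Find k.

The doubled signed area Σ (x_i y_{i+1} − x_{i+1} y_i) is linear in k.
With k=0 it equals 61; the coefficient of k is 5 (from the two edges through A).
So 5·k + 61 = 2·43 = 86 ⇒ k = 5.

5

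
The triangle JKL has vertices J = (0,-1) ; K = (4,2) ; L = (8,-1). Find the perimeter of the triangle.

|JK| = √((4)² + (3)²) = √25 = 5
|KL| = √((4)² + (-3)²) = √25 = 5
|LJ| = √((-8)² + (0)²) = √64 = 8
Perimeter = 5 + 5 + 8 = 18.

18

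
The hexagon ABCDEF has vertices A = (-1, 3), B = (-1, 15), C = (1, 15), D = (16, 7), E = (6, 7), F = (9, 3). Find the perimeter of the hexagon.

56

|AB| = √((0)² + (12)²) = √144 = 12
|BC| = √((2)² + (0)²) = √4 = 2
|CD| = √((15)² + (-8)²) = √289 = 17
|DE| = √((-10)² + (0)²) = √100 = 10
|EF| = √((3)² + (-4)²) = √25 = 5
|FA| = √((-10)² + (0)²) = √100 = 10
Perimeter = 12 + 2 + 17 + 10 + 5 + 10 = 56.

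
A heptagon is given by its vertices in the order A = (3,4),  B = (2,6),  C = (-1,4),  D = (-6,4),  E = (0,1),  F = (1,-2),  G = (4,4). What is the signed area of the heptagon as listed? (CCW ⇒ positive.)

Apply the surveyor's formula: 2A = Σ (x_i·y_{i+1} − x_{i+1}·y_i), indices taken mod 7.
A→B: (3)(6) − (2)(4) = 10
B→C: (2)(4) − (-1)(6) = 14
C→D: (-1)(4) − (-6)(4) = 20
D→E: (-6)(1) − (0)(4) = -6
E→F: (0)(-2) − (1)(1) = -1
F→G: (1)(4) − (4)(-2) = 12
G→A: (4)(4) − (3)(4) = 4
Σ = 53
Signed area = Σ/2 = 26.5 (positive ⇒ counter-clockwise traversal).

26.5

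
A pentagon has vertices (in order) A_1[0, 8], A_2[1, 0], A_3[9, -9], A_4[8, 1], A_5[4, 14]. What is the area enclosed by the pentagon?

102

Apply the shoelace formula: 2A = Σ (x_i·y_{i+1} − x_{i+1}·y_i), indices taken mod 5.
Σ = (-8) + (-9) + (81) + (108) + (32) = 204
Area = |Σ|/2 = 102.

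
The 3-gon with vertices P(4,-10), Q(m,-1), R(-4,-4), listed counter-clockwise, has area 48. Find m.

8

Write out the shoelace sum; only the two edges meeting at Q involve m:
2·Area = [(4·(-1) − m·(-10)) + (m·(-4) − (-4)·(-1))] + 56
       = 6·m + 48 = 96
⇒ m = 8.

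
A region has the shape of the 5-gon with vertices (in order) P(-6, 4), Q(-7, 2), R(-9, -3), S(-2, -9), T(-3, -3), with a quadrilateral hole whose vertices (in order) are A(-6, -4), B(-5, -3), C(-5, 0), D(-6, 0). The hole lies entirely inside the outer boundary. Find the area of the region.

Outer boundary:
Apply the shoelace formula: 2A = Σ (x_i·y_{i+1} − x_{i+1}·y_i), indices taken mod 5.
P→Q: (-6)(2) − (-7)(4) = 16
Q→R: (-7)(-3) − (-9)(2) = 39
R→S: (-9)(-9) − (-2)(-3) = 75
S→T: (-2)(-3) − (-3)(-9) = -21
T→P: (-3)(4) − (-6)(-3) = -30
Σ = 79
Area = |Σ|/2 = 39.5.
Hole:
Apply the shoelace (surveyor's) formula: 2A = Σ (x_i·y_{i+1} − x_{i+1}·y_i), indices taken mod 4.
A→B: (-6)(-3) − (-5)(-4) = -2
B→C: (-5)(0) − (-5)(-3) = -15
C→D: (-5)(0) − (-6)(0) = 0
D→A: (-6)(-4) − (-6)(0) = 24
Σ = 7
Area = |Σ|/2 = 3.5.
Net area = 39.5 − 3.5 = 36.

36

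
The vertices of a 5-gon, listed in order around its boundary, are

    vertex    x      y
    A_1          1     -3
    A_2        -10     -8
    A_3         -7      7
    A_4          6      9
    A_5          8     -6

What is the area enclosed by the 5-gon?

Apply the shoelace formula: 2A = Σ (x_i·y_{i+1} − x_{i+1}·y_i), indices taken mod 5.
Σ = (-38) + (-126) + (-105) + (-108) + (-18) = -395
Area = |Σ|/2 = 197.5.

197.5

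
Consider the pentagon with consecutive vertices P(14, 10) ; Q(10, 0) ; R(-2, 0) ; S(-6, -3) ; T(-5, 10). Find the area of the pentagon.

179.5

Apply Gauss's area formula: 2A = Σ (x_i·y_{i+1} − x_{i+1}·y_i), indices taken mod 5.
Σ = (-100) + (0) + (6) + (-75) + (-190) = -359
Area = |Σ|/2 = 179.5.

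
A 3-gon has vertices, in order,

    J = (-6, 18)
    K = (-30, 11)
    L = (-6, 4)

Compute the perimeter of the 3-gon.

64

|JK| = √((-24)² + (-7)²) = √625 = 25
|KL| = √((24)² + (-7)²) = √625 = 25
|LJ| = √((0)² + (14)²) = √196 = 14
Perimeter = 25 + 25 + 14 = 64.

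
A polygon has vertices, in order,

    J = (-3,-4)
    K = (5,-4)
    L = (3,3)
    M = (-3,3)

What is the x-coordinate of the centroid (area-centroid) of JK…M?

11/21

Apply the shoelace formula. First the cross-terms c_i = x_i·y_{i+1} − x_{i+1}·y_i:
  32, 27, 18, 21  ⇒  2A = 98, A = 49.
Then Σ (x_i + x_{i+1})·c_i = 154, so x̄ = 154 / (6·49) = 11/21.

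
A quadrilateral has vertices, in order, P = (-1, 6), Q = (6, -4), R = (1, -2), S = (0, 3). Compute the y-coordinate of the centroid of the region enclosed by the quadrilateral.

Apply the shoelace formula. First the cross-terms c_i = x_i·y_{i+1} − x_{i+1}·y_i:
  -32, -8, 3, 3  ⇒  2A = -34, A = -17.
Then Σ (y_i + y_{i+1})·c_i = 14, so ȳ = 14 / (6·(-17)) = -7/51.

-7/51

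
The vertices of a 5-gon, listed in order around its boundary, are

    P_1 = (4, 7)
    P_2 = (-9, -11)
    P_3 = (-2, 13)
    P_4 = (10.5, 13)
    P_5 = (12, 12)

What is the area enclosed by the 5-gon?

138.25

Apply Gauss's area formula: 2A = Σ (x_i·y_{i+1} − x_{i+1}·y_i), indices taken mod 5.
P_1→P_2: (4)(-11) − (-9)(7) = 19
P_2→P_3: (-9)(13) − (-2)(-11) = -139
P_3→P_4: (-2)(13) − (10.5)(13) = -162.5
P_4→P_5: (10.5)(12) − (12)(13) = -30
P_5→P_1: (12)(7) − (4)(12) = 36
Σ = -276.5
Area = |Σ|/2 = 138.25.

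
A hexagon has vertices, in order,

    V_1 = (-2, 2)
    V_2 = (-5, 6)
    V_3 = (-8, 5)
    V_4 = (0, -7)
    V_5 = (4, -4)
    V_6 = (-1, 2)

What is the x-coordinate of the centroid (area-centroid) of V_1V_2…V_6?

Apply the shoelace formula. First the cross-terms c_i = x_i·y_{i+1} − x_{i+1}·y_i:
  -2, 23, 56, 28, 4, 2  ⇒  2A = 111, A = 55.5.
Then Σ (x_i + x_{i+1})·c_i = -615, so x̄ = -615 / (6·55.5) = -205/111.

-205/111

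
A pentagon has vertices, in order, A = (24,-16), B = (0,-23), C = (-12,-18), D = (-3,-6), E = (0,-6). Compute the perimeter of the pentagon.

82

|AB| = √((-24)² + (-7)²) = √625 = 25
|BC| = √((-12)² + (5)²) = √169 = 13
|CD| = √((9)² + (12)²) = √225 = 15
|DE| = √((3)² + (0)²) = √9 = 3
|EA| = √((24)² + (-10)²) = √676 = 26
Perimeter = 25 + 13 + 15 + 3 + 26 = 82.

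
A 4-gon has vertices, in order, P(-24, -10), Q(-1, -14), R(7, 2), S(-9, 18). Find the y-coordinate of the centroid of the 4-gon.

Apply the shoelace formula. First the cross-terms c_i = x_i·y_{i+1} − x_{i+1}·y_i:
  326, 96, 144, 522  ⇒  2A = 1088, A = 544.
Then Σ (y_i + y_{i+1})·c_i = -1920, so ȳ = -1920 / (6·544) = -10/17.

-10/17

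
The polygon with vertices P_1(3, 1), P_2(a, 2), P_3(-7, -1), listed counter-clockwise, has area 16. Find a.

-8

The doubled signed area Σ (x_i y_{i+1} − x_{i+1} y_i) is linear in a.
With a=0 it equals 16; the coefficient of a is -2 (from the two edges through P_2).
So -2·a + 16 = 2·16 = 32 ⇒ a = -8.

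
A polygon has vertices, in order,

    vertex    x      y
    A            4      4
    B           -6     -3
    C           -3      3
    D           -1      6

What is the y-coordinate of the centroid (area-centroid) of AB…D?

403/174

Apply the surveyor's formula. First the cross-terms c_i = x_i·y_{i+1} − x_{i+1}·y_i:
  12, -27, -15, -28  ⇒  2A = -58, A = -29.
Then Σ (y_i + y_{i+1})·c_i = -403, so ȳ = -403 / (6·(-29)) = 403/174.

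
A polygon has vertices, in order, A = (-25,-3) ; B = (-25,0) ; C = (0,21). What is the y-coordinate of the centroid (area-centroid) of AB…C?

Apply the shoelace (surveyor's) formula. First the cross-terms c_i = x_i·y_{i+1} − x_{i+1}·y_i:
  -75, -525, 525  ⇒  2A = -75, A = -37.5.
Then Σ (y_i + y_{i+1})·c_i = -1350, so ȳ = -1350 / (6·(-37.5)) = 6.

6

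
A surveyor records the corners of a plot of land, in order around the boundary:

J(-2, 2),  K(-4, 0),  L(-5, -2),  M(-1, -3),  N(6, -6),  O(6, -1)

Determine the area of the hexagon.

46.5

Apply the shoelace (surveyor's) formula: 2A = Σ (x_i·y_{i+1} − x_{i+1}·y_i), indices taken mod 6.
Σ = (8) + (8) + (13) + (24) + (30) + (10) = 93
Area = |Σ|/2 = 46.5.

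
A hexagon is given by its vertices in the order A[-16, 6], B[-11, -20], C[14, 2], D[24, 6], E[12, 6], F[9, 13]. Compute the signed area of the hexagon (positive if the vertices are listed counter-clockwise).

Apply the shoelace (surveyor's) formula: 2A = Σ (x_i·y_{i+1} − x_{i+1}·y_i), indices taken mod 6.
A→B: (-16)(-20) − (-11)(6) = 386
B→C: (-11)(2) − (14)(-20) = 258
C→D: (14)(6) − (24)(2) = 36
D→E: (24)(6) − (12)(6) = 72
E→F: (12)(13) − (9)(6) = 102
F→A: (9)(6) − (-16)(13) = 262
Σ = 1116
Signed area = Σ/2 = 558 (positive ⇒ counter-clockwise traversal).

558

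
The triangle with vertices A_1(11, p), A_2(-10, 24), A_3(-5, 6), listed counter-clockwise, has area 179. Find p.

The doubled signed area Σ (x_i y_{i+1} − x_{i+1} y_i) is linear in p.
With p=0 it equals 258; the coefficient of p is 5 (from the two edges through A_1).
So 5·p + 258 = 2·179 = 358 ⇒ p = 20.

20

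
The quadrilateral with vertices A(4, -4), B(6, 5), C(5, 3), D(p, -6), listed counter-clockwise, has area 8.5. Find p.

Write out the shoelace sum; only the two edges meeting at D involve p:
2·Area = [(5·(-6) − p·3) + (p·(-4) − 4·(-6))] + 37
       = -7·p + 31 = 17
⇒ p = 2.

2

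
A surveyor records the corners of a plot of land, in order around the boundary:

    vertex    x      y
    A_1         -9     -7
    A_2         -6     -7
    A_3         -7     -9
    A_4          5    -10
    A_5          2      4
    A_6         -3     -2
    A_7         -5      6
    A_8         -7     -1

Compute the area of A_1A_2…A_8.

Apply the shoelace (surveyor's) formula: 2A = Σ (x_i·y_{i+1} − x_{i+1}·y_i), indices taken mod 8.
A_1→A_2: (-9)(-7) − (-6)(-7) = 21
A_2→A_3: (-6)(-9) − (-7)(-7) = 5
A_3→A_4: (-7)(-10) − (5)(-9) = 115
A_4→A_5: (5)(4) − (2)(-10) = 40
A_5→A_6: (2)(-2) − (-3)(4) = 8
A_6→A_7: (-3)(6) − (-5)(-2) = -28
A_7→A_8: (-5)(-1) − (-7)(6) = 47
A_8→A_1: (-7)(-7) − (-9)(-1) = 40
Σ = 248
Area = |Σ|/2 = 124.

124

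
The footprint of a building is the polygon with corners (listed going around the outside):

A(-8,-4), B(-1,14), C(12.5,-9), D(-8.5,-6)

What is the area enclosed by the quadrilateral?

223.75

Apply the surveyor's formula: 2A = Σ (x_i·y_{i+1} − x_{i+1}·y_i), indices taken mod 4.
Cross-terms: -116, -166, -151.5, -14  ⇒  Σ = -447.5
Area = |Σ|/2 = 223.75.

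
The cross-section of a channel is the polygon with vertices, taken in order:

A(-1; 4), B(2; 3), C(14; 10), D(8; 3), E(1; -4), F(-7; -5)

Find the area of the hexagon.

Apply the shoelace formula: 2A = Σ (x_i·y_{i+1} − x_{i+1}·y_i), indices taken mod 6.
Σ = (-11) + (-22) + (-38) + (-35) + (-33) + (-33) = -172
Area = |Σ|/2 = 86.

86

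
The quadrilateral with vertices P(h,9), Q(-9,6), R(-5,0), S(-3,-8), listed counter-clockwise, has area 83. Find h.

3

Write out the shoelace sum; only the two edges meeting at P involve h:
2·Area = [((-3)·9 − h·(-8)) + (h·6 − (-9)·9)] + 70
       = 14·h + 124 = 166
⇒ h = 3.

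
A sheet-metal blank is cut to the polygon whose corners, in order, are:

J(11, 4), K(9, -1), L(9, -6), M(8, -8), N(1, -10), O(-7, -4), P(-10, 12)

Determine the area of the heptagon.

279

Apply the surveyor's formula: 2A = Σ (x_i·y_{i+1} − x_{i+1}·y_i), indices taken mod 7.
Σ = (-47) + (-45) + (-24) + (-72) + (-74) + (-124) + (-172) = -558
Area = |Σ|/2 = 279.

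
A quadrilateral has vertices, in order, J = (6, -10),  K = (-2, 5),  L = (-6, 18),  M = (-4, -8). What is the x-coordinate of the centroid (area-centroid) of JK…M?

Apply the surveyor's formula. First the cross-terms c_i = x_i·y_{i+1} − x_{i+1}·y_i:
  10, -6, 120, 88  ⇒  2A = 212, A = 106.
Then Σ (x_i + x_{i+1})·c_i = -936, so x̄ = -936 / (6·106) = -78/53.

-78/53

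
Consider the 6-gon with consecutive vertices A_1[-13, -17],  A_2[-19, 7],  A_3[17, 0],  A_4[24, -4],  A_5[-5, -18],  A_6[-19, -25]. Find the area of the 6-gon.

636

A_1→A_2: (-13)(7) − (-19)(-17) = -414
A_2→A_3: (-19)(0) − (17)(7) = -119
A_3→A_4: (17)(-4) − (24)(0) = -68
A_4→A_5: (24)(-18) − (-5)(-4) = -452
A_5→A_6: (-5)(-25) − (-19)(-18) = -217
A_6→A_1: (-19)(-17) − (-13)(-25) = -2
Σ = -1272
Area = |Σ|/2 = 636.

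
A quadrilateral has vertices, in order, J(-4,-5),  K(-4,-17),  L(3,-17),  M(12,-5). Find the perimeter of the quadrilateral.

50

|JK| = √((0)² + (-12)²) = √144 = 12
|KL| = √((7)² + (0)²) = √49 = 7
|LM| = √((9)² + (12)²) = √225 = 15
|MJ| = √((-16)² + (0)²) = √256 = 16
Perimeter = 12 + 7 + 15 + 16 = 50.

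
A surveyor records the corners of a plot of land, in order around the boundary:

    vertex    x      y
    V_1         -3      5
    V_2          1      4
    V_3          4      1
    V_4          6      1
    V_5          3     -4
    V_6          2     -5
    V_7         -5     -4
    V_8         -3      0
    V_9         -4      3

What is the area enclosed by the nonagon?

66.5

Apply the shoelace formula: 2A = Σ (x_i·y_{i+1} − x_{i+1}·y_i), indices taken mod 9.
V_1→V_2: (-3)(4) − (1)(5) = -17
V_2→V_3: (1)(1) − (4)(4) = -15
V_3→V_4: (4)(1) − (6)(1) = -2
V_4→V_5: (6)(-4) − (3)(1) = -27
V_5→V_6: (3)(-5) − (2)(-4) = -7
V_6→V_7: (2)(-4) − (-5)(-5) = -33
V_7→V_8: (-5)(0) − (-3)(-4) = -12
V_8→V_9: (-3)(3) − (-4)(0) = -9
V_9→V_1: (-4)(5) − (-3)(3) = -11
Σ = -133
Area = |Σ|/2 = 66.5.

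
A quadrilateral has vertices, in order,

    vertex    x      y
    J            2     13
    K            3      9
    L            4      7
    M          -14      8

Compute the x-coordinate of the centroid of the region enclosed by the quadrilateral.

-433/156

Apply the shoelace formula. First the cross-terms c_i = x_i·y_{i+1} − x_{i+1}·y_i:
  -21, -15, 130, -198  ⇒  2A = -104, A = -52.
Then Σ (x_i + x_{i+1})·c_i = 866, so x̄ = 866 / (6·(-52)) = -433/156.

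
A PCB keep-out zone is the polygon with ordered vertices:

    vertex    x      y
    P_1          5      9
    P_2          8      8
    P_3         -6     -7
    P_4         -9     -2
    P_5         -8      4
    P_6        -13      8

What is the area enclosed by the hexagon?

P_1→P_2: (5)(8) − (8)(9) = -32
P_2→P_3: (8)(-7) − (-6)(8) = -8
P_3→P_4: (-6)(-2) − (-9)(-7) = -51
P_4→P_5: (-9)(4) − (-8)(-2) = -52
P_5→P_6: (-8)(8) − (-13)(4) = -12
P_6→P_1: (-13)(9) − (5)(8) = -157
Σ = -312
Area = |Σ|/2 = 156.

156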